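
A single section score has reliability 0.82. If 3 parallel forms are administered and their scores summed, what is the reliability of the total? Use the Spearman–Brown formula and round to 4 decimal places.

ρ_k = kρ / (1 + (k−1)ρ) = 3·0.82 / (1 + 2·0.82) = 2.460 / 2.640 = 0.9318.

0.9318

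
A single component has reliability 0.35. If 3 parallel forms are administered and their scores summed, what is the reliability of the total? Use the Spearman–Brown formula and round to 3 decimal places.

ρ_k = kρ / (1 + (k−1)ρ) = 3·0.35 / (1 + 2·0.35) = 1.050 / 1.700 = 0.618.

0.618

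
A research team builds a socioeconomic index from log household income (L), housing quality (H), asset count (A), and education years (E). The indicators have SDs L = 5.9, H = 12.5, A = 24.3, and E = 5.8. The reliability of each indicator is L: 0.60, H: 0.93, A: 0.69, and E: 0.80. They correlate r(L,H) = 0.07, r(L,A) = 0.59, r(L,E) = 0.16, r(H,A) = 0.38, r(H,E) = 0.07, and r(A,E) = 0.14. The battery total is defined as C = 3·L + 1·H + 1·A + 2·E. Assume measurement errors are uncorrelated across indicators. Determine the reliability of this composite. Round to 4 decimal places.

0.8374

Var(C) = 3²·5.9² + 12.5² + 24.3² + 2²·5.8² + 2·[3·5.9·12.5·0.07 + 3·5.9·24.3·0.59 + 6·5.9·5.8·0.16 + 12.5·24.3·0.38 + 2·12.5·5.8·0.07 + 2·24.3·5.8·0.14] = 1194.59 + 934.284 = 2128.87.
With uncorrelated errors the cross-covariances are all true-score covariance, so they carry over unchanged; only the diagonal terms shrink to ρᵢσᵢ².
True-score variance = [3²·5.9²·0.60 + 12.5²·0.93 + 24.3²·0.69 + 2²·5.8²·0.80] + 934.284 = 848.373 + 934.284 = 1782.66.
Reliability = 1782.66 / 2128.87 = 0.8374.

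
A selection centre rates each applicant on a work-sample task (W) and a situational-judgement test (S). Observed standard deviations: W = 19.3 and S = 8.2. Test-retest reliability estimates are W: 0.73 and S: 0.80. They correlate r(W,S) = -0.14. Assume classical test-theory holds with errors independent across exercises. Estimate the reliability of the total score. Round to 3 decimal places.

0.712

Var(W+S) = 19.3² + 8.2² + 2·[19.3·8.2·(-0.14)] = 439.73 − 44.3128 = 395.417.
Because errors are independent across components, Cov(Tᵢ,Tⱼ) = Cov(Xᵢ,Xⱼ); the off-diagonal part of the true-score variance is the same as above.
True-score variance = [19.3²·0.73 + 8.2²·0.80] − 44.3128 = 325.71 − 44.3128 = 281.397.
Reliability = 281.397 / 395.417 = 0.712.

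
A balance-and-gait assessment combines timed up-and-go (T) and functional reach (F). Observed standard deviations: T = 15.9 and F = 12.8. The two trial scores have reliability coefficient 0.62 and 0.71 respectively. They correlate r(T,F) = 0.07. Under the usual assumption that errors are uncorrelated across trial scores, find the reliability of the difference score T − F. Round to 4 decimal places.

Var(T−F) = 15.9² + 12.8² − 2·15.9·12.8·0.07 = 416.65 − 28.4928 = 388.157.
Under uncorrelated errors the observed covariances equal the true-score covariances, so only the own-variance terms attenuate.
True-score variance = [15.9²·0.62 + 12.8²·0.71] − 28.4928 = 273.069 − 28.4928 = 244.576.
Reliability = 244.576 / 388.157 = 0.6301.

0.6301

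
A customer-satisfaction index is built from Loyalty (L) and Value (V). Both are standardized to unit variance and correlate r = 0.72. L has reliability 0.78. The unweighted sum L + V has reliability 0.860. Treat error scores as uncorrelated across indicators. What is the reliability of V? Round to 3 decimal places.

Var(L+V) = 2 + 2·0.72 = 3.440.
True-score variance = ρ_L + ρ_V + 2·0.72, so 0.860 = (0.78 + ρ_V + 1.44) / 3.440.
ρ_V = 0.860·3.440 − 0.78 − 1.44 = 0.738.

0.738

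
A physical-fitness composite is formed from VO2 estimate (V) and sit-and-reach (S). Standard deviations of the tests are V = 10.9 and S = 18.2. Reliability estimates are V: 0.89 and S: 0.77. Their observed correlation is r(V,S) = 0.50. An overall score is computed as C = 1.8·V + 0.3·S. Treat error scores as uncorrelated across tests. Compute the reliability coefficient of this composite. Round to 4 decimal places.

Var(C) = 1.8²·10.9² + 0.3²·18.2² + 2·[0.54·10.9·18.2·0.50] = 414.756 + 107.125 = 521.881.
With uncorrelated errors the cross-covariances are all true-score covariance, so they carry over unchanged; only the diagonal terms shrink to ρᵢσᵢ².
True-score variance = [1.8²·10.9²·0.89 + 0.3²·18.2²·0.77] + 107.125 = 365.555 + 107.125 = 472.681.
Reliability = 472.681 / 521.881 = 0.9057.

0.9057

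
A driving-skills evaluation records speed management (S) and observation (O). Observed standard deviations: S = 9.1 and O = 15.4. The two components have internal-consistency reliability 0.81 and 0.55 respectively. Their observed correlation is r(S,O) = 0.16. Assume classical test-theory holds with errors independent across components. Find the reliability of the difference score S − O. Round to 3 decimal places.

0.555

Var(S−O) = 9.1² + 15.4² − 2·9.1·15.4·0.16 = 319.97 − 44.8448 = 275.125.
With uncorrelated errors the cross-covariances are all true-score covariance, so they carry over unchanged; only the diagonal terms shrink to ρᵢσᵢ².
True-score variance = [9.1²·0.81 + 15.4²·0.55] − 44.8448 = 197.514 − 44.8448 = 152.669.
Reliability = 152.669 / 275.125 = 0.555.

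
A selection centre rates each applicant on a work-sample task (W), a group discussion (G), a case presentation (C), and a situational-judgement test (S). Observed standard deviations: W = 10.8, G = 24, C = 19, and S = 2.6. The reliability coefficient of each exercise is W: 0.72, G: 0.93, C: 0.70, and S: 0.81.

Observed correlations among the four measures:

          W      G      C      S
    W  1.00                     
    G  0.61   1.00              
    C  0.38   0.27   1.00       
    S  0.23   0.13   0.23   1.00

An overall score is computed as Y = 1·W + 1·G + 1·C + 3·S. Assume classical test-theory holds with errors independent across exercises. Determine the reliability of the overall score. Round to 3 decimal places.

0.903

Var(Y) = 10.8² + 24² + 19² + 3²·2.6² + 2·[10.8·24·0.61 + 10.8·19·0.38 + 3·10.8·2.6·0.23 + 24·19·0.27 + 3·24·2.6·0.13 + 3·19·2.6·0.23] = 1114.48 + 874.01 = 1988.49.
With uncorrelated errors the cross-covariances are all true-score covariance, so they carry over unchanged; only the diagonal terms shrink to ρᵢσᵢ².
True-score variance = [10.8²·0.72 + 24²·0.93 + 19²·0.70 + 3²·2.6²·0.81] + 874.01 = 921.641 + 874.01 = 1795.65.
Reliability = 1795.65 / 1988.49 = 0.903.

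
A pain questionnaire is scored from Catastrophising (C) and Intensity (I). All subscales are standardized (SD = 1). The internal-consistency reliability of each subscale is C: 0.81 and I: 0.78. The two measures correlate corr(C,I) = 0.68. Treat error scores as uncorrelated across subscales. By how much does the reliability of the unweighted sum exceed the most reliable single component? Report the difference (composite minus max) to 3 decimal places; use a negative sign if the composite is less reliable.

0.068

Var(sum) = 2 + 1.36 = 3.36; true-score variance = 1.59 + 1.36 = 2.95; composite reliability = 0.8780.
Max component reliability = 0.8100.
Difference = 0.8780 − 0.8100 = 0.068.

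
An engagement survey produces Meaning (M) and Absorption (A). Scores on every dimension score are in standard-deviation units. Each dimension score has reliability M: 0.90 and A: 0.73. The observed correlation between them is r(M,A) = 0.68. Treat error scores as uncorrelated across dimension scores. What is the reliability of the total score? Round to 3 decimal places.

Var(M+A) = 2 + 2·[0.68] = 2 + 1.36 = 3.36.
With uncorrelated errors the cross-covariances are all true-score covariance, so they carry over unchanged; only the diagonal terms shrink to ρᵢσᵢ².
True-score variance = [0.90 + 0.73] + 1.36 = 1.63 + 1.36 = 2.99.
Reliability = 2.99 / 3.36 = 0.890.

0.890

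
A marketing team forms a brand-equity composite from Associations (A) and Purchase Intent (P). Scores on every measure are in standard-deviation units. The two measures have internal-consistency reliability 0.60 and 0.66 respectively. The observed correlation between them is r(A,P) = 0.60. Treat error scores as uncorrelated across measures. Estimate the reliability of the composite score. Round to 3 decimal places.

0.769

Var(A+P) = 2 + 2·[0.60] = 2 + 1.2 = 3.2.
Under uncorrelated errors the observed covariances equal the true-score covariances, so only the own-variance terms attenuate.
True-score variance = [0.60 + 0.66] + 1.2 = 1.26 + 1.2 = 2.46.
Reliability = 2.46 / 3.2 = 0.769.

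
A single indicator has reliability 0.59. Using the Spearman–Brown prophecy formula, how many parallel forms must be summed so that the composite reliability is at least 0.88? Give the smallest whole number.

k ≥ ρ*(1−ρ₁)/(ρ₁(1−ρ*)) = 0.88·0.41 / (0.59·0.12) = 5.096.
Smallest integer k = 6.

6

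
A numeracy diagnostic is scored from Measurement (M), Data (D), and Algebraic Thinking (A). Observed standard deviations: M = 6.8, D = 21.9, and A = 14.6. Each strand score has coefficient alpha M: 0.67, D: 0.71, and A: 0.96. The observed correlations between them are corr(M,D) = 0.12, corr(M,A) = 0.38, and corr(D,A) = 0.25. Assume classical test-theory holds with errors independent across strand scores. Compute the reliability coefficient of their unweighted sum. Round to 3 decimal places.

Var(M+D+A) = 6.8² + 21.9² + 14.6² + 2·[6.8·21.9·0.12 + 6.8·14.6·0.38 + 21.9·14.6·0.25] = 739.01 + 271.064 = 1010.07.
Under uncorrelated errors the observed covariances equal the true-score covariances, so only the own-variance terms attenuate.
True-score variance = [6.8²·0.67 + 21.9²·0.71 + 14.6²·0.96] + 271.064 = 576.137 + 271.064 = 847.201.
Reliability = 847.201 / 1010.07 = 0.839.

0.839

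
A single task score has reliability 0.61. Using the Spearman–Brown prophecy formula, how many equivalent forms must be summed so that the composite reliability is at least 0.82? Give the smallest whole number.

k ≥ ρ*(1−ρ₁)/(ρ₁(1−ρ*)) = 0.82·0.39 / (0.61·0.18) = 2.913.
Smallest integer k = 3.

3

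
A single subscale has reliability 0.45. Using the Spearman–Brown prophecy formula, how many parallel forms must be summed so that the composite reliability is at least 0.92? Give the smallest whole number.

15

k ≥ ρ*(1−ρ₁)/(ρ₁(1−ρ*)) = 0.92·0.55 / (0.45·0.08) = 14.056.
Smallest integer k = 15.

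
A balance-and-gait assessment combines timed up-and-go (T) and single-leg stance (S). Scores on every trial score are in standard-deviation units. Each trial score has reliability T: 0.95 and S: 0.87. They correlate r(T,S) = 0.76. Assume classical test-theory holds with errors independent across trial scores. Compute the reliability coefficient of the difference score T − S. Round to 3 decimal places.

0.625

Var(T−S) = 1 + 1 − 2·0.76 = 2 − 1.52 = 0.48.
With uncorrelated errors the cross-covariances are all true-score covariance, so they carry over unchanged; only the diagonal terms shrink to ρᵢσᵢ².
True-score variance = [0.95 + 0.87] − 1.52 = 1.82 − 1.52 = 0.3.
Reliability = 0.3 / 0.48 = 0.625.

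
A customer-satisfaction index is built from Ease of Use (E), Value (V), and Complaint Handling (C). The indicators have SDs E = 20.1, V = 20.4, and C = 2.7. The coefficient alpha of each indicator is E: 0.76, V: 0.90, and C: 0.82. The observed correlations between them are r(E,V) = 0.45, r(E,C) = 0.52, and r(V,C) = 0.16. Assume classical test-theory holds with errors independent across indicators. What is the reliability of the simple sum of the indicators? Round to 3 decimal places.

Var(E+V+C) = 20.1² + 20.4² + 2.7² + 2·[20.1·20.4·0.45 + 20.1·2.7·0.52 + 20.4·2.7·0.16] = 827.46 + 443.102 = 1270.56.
Because errors are independent across components, Cov(Tᵢ,Tⱼ) = Cov(Xᵢ,Xⱼ); the off-diagonal part of the true-score variance is the same as above.
True-score variance = [20.1²·0.76 + 20.4²·0.90 + 2.7²·0.82] + 443.102 = 687.569 + 443.102 = 1130.67.
Reliability = 1130.67 / 1270.56 = 0.890.

0.890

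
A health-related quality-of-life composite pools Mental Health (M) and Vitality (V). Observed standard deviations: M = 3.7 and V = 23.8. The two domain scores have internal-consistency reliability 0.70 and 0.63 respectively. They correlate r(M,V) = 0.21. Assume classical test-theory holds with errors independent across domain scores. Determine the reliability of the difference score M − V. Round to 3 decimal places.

0.607

Var(M−V) = 3.7² + 23.8² − 2·3.7·23.8·0.21 = 580.13 − 36.9852 = 543.145.
Because errors are independent across components, Cov(Tᵢ,Tⱼ) = Cov(Xᵢ,Xⱼ); the off-diagonal part of the true-score variance is the same as above.
True-score variance = [3.7²·0.70 + 23.8²·0.63] − 36.9852 = 366.44 − 36.9852 = 329.455.
Reliability = 329.455 / 543.145 = 0.607.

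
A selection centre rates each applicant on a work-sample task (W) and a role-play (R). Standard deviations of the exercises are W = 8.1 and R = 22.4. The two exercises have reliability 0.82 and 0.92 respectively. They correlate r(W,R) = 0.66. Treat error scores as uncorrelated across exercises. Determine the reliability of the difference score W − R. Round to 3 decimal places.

0.842

Var(W−R) = 8.1² + 22.4² − 2·8.1·22.4·0.66 = 567.37 − 239.501 = 327.869.
With uncorrelated errors the cross-covariances are all true-score covariance, so they carry over unchanged; only the diagonal terms shrink to ρᵢσᵢ².
True-score variance = [8.1²·0.82 + 22.4²·0.92] − 239.501 = 515.419 − 239.501 = 275.919.
Reliability = 275.919 / 327.869 = 0.842.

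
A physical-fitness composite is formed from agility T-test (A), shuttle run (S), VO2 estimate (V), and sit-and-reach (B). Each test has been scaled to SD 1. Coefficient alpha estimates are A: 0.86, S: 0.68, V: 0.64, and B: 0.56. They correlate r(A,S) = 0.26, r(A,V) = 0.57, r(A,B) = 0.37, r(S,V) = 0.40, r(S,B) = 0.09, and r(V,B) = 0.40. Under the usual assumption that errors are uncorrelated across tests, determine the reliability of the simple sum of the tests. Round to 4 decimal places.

0.8460

Var(A+S+V+B) = 4 + 2·[0.26 + 0.57 + 0.37 + 0.40 + 0.09 + 0.40] = 4 + 4.18 = 8.18.
Because errors are independent across components, Cov(Tᵢ,Tⱼ) = Cov(Xᵢ,Xⱼ); the off-diagonal part of the true-score variance is the same as above.
True-score variance = [0.86 + 0.68 + 0.64 + 0.56] + 4.18 = 2.74 + 4.18 = 6.92.
Reliability = 6.92 / 8.18 = 0.8460.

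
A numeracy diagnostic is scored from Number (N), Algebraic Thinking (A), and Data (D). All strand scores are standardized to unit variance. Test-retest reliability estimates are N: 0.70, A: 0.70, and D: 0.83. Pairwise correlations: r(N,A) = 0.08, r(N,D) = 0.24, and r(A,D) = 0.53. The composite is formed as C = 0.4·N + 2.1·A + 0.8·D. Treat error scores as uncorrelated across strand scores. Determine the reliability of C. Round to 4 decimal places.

Var(C) = 0.4² + 2.1² + 0.8² + 2·[0.84·0.08 + 0.32·0.24 + 1.68·0.53] = 5.21 + 2.0688 = 7.2788.
Under uncorrelated errors the observed covariances equal the true-score covariances, so only the own-variance terms attenuate.
True-score variance = [0.4²·0.70 + 2.1²·0.70 + 0.8²·0.83] + 2.0688 = 3.7302 + 2.0688 = 5.799.
Reliability = 5.799 / 7.2788 = 0.7967.

0.7967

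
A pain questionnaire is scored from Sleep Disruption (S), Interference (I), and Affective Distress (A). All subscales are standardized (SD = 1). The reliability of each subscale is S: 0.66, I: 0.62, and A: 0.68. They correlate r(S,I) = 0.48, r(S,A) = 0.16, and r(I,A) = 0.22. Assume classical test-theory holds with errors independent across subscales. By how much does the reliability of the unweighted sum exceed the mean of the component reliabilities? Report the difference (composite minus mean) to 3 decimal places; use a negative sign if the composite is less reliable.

0.126

Var(sum) = 3 + 1.72 = 4.72; true-score variance = 1.96 + 1.72 = 3.68; composite reliability = 0.7797.
Mean component reliability = 0.6533.
Difference = 0.7797 − 0.6533 = 0.126.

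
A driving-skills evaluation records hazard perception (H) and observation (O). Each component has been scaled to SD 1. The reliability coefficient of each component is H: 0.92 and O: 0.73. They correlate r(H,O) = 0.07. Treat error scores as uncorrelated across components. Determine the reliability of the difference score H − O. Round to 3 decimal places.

Var(H−O) = 1 + 1 − 2·0.07 = 2 − 0.14 = 1.86.
With uncorrelated errors the cross-covariances are all true-score covariance, so they carry over unchanged; only the diagonal terms shrink to ρᵢσᵢ².
True-score variance = [0.92 + 0.73] − 0.14 = 1.65 − 0.14 = 1.51.
Reliability = 1.51 / 1.86 = 0.812.

0.812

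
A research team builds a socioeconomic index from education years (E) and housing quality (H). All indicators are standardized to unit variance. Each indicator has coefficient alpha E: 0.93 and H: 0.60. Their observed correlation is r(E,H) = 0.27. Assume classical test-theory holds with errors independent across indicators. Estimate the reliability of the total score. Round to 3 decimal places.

0.815

Var(E+H) = 2 + 2·[0.27] = 2 + 0.54 = 2.54.
Under uncorrelated errors the observed covariances equal the true-score covariances, so only the own-variance terms attenuate.
True-score variance = [0.93 + 0.60] + 0.54 = 1.53 + 0.54 = 2.07.
Reliability = 2.07 / 2.54 = 0.815.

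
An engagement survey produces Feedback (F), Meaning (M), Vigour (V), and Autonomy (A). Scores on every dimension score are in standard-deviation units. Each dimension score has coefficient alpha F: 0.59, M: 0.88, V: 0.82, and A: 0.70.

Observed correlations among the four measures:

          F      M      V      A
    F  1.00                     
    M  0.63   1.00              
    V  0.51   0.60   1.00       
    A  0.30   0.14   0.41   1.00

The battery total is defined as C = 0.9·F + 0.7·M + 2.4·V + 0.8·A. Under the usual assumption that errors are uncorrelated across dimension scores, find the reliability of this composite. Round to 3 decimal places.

0.891

Var(C) = 0.9² + 0.7² + 2.4² + 0.8² + 2·[0.63·0.63 + 2.16·0.51 + 0.72·0.30 + 1.68·0.60 + 0.56·0.14 + 1.92·0.41] = 7.7 + 7.1762 = 14.8762.
Because errors are independent across components, Cov(Tᵢ,Tⱼ) = Cov(Xᵢ,Xⱼ); the off-diagonal part of the true-score variance is the same as above.
True-score variance = [0.9²·0.59 + 0.7²·0.88 + 2.4²·0.82 + 0.8²·0.70] + 7.1762 = 6.0803 + 7.1762 = 13.2565.
Reliability = 13.2565 / 14.8762 = 0.891.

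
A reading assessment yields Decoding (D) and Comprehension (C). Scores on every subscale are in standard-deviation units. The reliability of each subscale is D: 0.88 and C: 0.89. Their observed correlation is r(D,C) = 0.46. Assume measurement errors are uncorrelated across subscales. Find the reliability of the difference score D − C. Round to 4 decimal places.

Var(D−C) = 1 + 1 − 2·0.46 = 2 − 0.92 = 1.08.
With uncorrelated errors the cross-covariances are all true-score covariance, so they carry over unchanged; only the diagonal terms shrink to ρᵢσᵢ².
True-score variance = [0.88 + 0.89] − 0.92 = 1.77 − 0.92 = 0.85.
Reliability = 0.85 / 1.08 = 0.7870.

0.7870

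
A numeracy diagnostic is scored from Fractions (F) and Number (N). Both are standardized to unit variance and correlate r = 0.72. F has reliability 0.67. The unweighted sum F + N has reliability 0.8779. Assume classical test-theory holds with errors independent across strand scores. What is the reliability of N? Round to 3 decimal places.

0.910

Var(F+N) = 2 + 2·0.72 = 3.440.
True-score variance = ρ_F + ρ_N + 2·0.72, so 0.8779 = (0.67 + ρ_N + 1.44) / 3.440.
ρ_N = 0.8779·3.440 − 0.67 − 1.44 = 0.910.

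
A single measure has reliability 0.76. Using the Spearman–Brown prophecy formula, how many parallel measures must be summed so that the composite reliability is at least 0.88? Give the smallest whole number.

3

k ≥ ρ*(1−ρ₁)/(ρ₁(1−ρ*)) = 0.88·0.24 / (0.76·0.12) = 2.316.
Smallest integer k = 3.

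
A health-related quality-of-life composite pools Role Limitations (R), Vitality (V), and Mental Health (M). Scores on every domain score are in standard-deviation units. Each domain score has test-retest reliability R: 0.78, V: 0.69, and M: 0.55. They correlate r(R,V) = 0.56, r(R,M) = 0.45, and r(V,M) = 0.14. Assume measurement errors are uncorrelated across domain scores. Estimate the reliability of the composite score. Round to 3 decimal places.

0.815

Var(R+V+M) = 3 + 2·[0.56 + 0.45 + 0.14] = 3 + 2.3 = 5.3.
With uncorrelated errors the cross-covariances are all true-score covariance, so they carry over unchanged; only the diagonal terms shrink to ρᵢσᵢ².
True-score variance = [0.78 + 0.69 + 0.55] + 2.3 = 2.02 + 2.3 = 4.32.
Reliability = 4.32 / 5.3 = 0.815.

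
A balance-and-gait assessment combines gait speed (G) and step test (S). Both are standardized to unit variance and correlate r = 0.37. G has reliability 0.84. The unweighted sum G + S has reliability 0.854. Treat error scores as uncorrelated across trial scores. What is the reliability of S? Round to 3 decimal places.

Var(G+S) = 2 + 2·0.37 = 2.740.
True-score variance = ρ_G + ρ_S + 2·0.37, so 0.854 = (0.84 + ρ_S + 0.74) / 2.740.
ρ_S = 0.854·2.740 − 0.84 − 0.74 = 0.760.

0.760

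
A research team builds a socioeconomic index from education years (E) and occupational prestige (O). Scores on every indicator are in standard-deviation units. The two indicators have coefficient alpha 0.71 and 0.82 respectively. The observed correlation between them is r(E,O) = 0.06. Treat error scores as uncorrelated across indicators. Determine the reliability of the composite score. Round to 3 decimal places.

Var(E+O) = 2 + 2·[0.06] = 2 + 0.12 = 2.12.
With uncorrelated errors the cross-covariances are all true-score covariance, so they carry over unchanged; only the diagonal terms shrink to ρᵢσᵢ².
True-score variance = [0.71 + 0.82] + 0.12 = 1.53 + 0.12 = 1.65.
Reliability = 1.65 / 2.12 = 0.778.

0.778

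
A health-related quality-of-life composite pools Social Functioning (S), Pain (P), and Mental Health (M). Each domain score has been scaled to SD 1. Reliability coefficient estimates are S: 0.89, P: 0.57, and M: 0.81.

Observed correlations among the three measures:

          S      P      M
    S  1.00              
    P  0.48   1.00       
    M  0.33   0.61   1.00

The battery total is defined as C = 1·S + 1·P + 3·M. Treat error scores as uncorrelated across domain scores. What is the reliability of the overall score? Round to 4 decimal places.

Var(C) = 1 + 1 + 3² + 2·[0.48 + 3·0.33 + 3·0.61] = 11 + 6.6 = 17.6.
Under uncorrelated errors the observed covariances equal the true-score covariances, so only the own-variance terms attenuate.
True-score variance = [0.89 + 0.57 + 3²·0.81] + 6.6 = 8.75 + 6.6 = 15.35.
Reliability = 15.35 / 17.6 = 0.8722.

0.8722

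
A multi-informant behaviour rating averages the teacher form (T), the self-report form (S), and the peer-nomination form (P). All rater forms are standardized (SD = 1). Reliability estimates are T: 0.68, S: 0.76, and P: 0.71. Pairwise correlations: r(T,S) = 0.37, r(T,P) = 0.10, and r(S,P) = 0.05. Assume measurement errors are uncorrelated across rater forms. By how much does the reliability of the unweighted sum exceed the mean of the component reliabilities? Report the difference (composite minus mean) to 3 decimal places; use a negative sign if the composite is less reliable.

Var(sum) = 3 + 1.04 = 4.04; true-score variance = 2.15 + 1.04 = 3.19; composite reliability = 0.7896.
Mean component reliability = 0.7167.
Difference = 0.7896 − 0.7167 = 0.073.

0.073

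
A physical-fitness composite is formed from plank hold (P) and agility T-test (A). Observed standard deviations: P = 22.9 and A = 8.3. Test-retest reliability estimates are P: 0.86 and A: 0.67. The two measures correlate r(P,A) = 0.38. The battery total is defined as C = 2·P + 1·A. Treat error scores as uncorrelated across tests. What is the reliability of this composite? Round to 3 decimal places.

Var(C) = 2²·22.9² + 8.3² + 2·[2·22.9·8.3·0.38] = 2166.53 + 288.906 = 2455.44.
With uncorrelated errors the cross-covariances are all true-score covariance, so they carry over unchanged; only the diagonal terms shrink to ρᵢσᵢ².
True-score variance = [2²·22.9²·0.86 + 8.3²·0.67] + 288.906 = 1850.13 + 288.906 = 2139.03.
Reliability = 2139.03 / 2455.44 = 0.871.

0.871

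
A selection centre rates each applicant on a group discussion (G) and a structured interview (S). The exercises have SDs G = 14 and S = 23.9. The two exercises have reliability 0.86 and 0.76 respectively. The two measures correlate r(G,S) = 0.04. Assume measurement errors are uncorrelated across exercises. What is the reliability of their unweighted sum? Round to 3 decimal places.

Var(G+S) = 14² + 23.9² + 2·[14·23.9·0.04] = 767.21 + 26.768 = 793.978.
Under uncorrelated errors the observed covariances equal the true-score covariances, so only the own-variance terms attenuate.
True-score variance = [14²·0.86 + 23.9²·0.76] + 26.768 = 602.68 + 26.768 = 629.448.
Reliability = 629.448 / 793.978 = 0.793.

0.793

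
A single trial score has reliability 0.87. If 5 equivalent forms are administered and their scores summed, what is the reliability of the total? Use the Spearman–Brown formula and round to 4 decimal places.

ρ_k = kρ / (1 + (k−1)ρ) = 5·0.87 / (1 + 4·0.87) = 4.350 / 4.480 = 0.9710.

0.9710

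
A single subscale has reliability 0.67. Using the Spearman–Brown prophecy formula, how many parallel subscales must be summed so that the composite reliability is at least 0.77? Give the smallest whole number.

2

k ≥ ρ*(1−ρ₁)/(ρ₁(1−ρ*)) = 0.77·0.33 / (0.67·0.23) = 1.649.
Smallest integer k = 2.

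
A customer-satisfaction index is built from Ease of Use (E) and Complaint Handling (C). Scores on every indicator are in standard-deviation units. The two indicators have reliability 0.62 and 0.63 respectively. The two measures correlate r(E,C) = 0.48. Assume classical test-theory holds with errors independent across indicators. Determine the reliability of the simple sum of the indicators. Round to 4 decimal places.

Var(E+C) = 2 + 2·[0.48] = 2 + 0.96 = 2.96.
With uncorrelated errors the cross-covariances are all true-score covariance, so they carry over unchanged; only the diagonal terms shrink to ρᵢσᵢ².
True-score variance = [0.62 + 0.63] + 0.96 = 1.25 + 0.96 = 2.21.
Reliability = 2.21 / 2.96 = 0.7466.

0.7466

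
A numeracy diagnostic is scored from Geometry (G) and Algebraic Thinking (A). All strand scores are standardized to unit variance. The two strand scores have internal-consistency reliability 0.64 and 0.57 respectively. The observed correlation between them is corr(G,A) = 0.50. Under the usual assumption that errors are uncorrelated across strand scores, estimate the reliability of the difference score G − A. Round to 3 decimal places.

Var(G−A) = 1 + 1 − 2·0.50 = 2 − 1 = 1.
Because errors are independent across components, Cov(Tᵢ,Tⱼ) = Cov(Xᵢ,Xⱼ); the off-diagonal part of the true-score variance is the same as above.
True-score variance = [0.64 + 0.57] − 1 = 1.21 − 1 = 0.21.
Reliability = 0.21 / 1 = 0.210.

0.210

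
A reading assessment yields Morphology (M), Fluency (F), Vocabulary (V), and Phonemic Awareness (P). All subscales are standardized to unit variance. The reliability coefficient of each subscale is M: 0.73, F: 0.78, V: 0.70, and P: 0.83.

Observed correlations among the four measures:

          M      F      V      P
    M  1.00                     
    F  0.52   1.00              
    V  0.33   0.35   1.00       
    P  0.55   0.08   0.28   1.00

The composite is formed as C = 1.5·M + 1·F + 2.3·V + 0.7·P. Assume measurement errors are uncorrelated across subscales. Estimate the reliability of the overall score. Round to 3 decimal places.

Var(C) = 1.5² + 1 + 2.3² + 0.7² + 2·[1.5·0.52 + 3.45·0.33 + 1.05·0.55 + 2.3·0.35 + 0.7·0.08 + 1.61·0.28] = 9.03 + 7.6156 = 16.6456.
Under uncorrelated errors the observed covariances equal the true-score covariances, so only the own-variance terms attenuate.
True-score variance = [1.5²·0.73 + 0.78 + 2.3²·0.70 + 0.7²·0.83] + 7.6156 = 6.5322 + 7.6156 = 14.1478.
Reliability = 14.1478 / 16.6456 = 0.850.

0.850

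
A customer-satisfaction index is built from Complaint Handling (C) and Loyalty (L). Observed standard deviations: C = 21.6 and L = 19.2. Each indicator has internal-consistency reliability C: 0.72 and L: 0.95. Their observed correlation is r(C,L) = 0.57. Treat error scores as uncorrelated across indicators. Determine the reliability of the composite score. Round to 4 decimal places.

Var(C+L) = 21.6² + 19.2² + 2·[21.6·19.2·0.57] = 835.2 + 472.781 = 1307.98.
Because errors are independent across components, Cov(Tᵢ,Tⱼ) = Cov(Xᵢ,Xⱼ); the off-diagonal part of the true-score variance is the same as above.
True-score variance = [21.6²·0.72 + 19.2²·0.95] + 472.781 = 686.131 + 472.781 = 1158.91.
Reliability = 1158.91 / 1307.98 = 0.8860.

0.8860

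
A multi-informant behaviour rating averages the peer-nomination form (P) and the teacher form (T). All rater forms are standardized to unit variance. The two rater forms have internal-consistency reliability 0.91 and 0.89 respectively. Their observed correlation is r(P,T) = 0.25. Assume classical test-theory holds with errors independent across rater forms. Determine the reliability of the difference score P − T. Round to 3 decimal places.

Var(P−T) = 1 + 1 − 2·0.25 = 2 − 0.5 = 1.5.
Under uncorrelated errors the observed covariances equal the true-score covariances, so only the own-variance terms attenuate.
True-score variance = [0.91 + 0.89] − 0.5 = 1.8 − 0.5 = 1.3.
Reliability = 1.3 / 1.5 = 0.867.

0.867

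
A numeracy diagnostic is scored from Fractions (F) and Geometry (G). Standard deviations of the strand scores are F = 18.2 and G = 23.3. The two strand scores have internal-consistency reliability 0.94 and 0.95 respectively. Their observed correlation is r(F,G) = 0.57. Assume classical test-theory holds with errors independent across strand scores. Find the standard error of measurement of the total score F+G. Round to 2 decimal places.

Var(total) = 874.13 + 483.428 = 1357.56.
True-score variance = 827.111 + 483.428 = 1310.54, so reliability = 0.9654.
Error variance = 1357.56 − 1310.54 = 47.0189; SEM = √47.0189 = 6.86.

6.86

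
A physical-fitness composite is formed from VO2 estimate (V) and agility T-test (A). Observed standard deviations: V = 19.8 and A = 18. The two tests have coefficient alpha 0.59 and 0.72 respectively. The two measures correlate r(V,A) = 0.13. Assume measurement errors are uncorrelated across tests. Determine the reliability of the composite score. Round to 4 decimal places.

Var(V+A) = 19.8² + 18² + 2·[19.8·18·0.13] = 716.04 + 92.664 = 808.704.
With uncorrelated errors the cross-covariances are all true-score covariance, so they carry over unchanged; only the diagonal terms shrink to ρᵢσᵢ².
True-score variance = [19.8²·0.59 + 18²·0.72] + 92.664 = 464.584 + 92.664 = 557.248.
Reliability = 557.248 / 808.704 = 0.6891.

0.6891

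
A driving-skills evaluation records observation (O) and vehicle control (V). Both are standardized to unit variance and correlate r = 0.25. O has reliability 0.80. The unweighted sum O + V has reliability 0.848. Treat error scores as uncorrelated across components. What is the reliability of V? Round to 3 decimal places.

0.820

Var(O+V) = 2 + 2·0.25 = 2.500.
True-score variance = ρ_O + ρ_V + 2·0.25, so 0.848 = (0.80 + ρ_V + 0.50) / 2.500.
ρ_V = 0.848·2.500 − 0.80 − 0.50 = 0.820.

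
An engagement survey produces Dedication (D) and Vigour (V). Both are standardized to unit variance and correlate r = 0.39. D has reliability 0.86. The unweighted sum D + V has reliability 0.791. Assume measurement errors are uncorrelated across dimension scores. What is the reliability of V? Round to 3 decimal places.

Var(D+V) = 2 + 2·0.39 = 2.780.
True-score variance = ρ_D + ρ_V + 2·0.39, so 0.791 = (0.86 + ρ_V + 0.78) / 2.780.
ρ_V = 0.791·2.780 − 0.86 − 0.78 = 0.559.

0.559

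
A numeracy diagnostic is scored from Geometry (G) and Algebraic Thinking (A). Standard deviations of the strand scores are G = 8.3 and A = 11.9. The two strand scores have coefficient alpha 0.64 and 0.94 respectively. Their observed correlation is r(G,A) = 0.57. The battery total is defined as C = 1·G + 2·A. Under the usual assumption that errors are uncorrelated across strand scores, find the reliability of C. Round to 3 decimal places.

0.932

Var(C) = 8.3² + 2²·11.9² + 2·[2·8.3·11.9·0.57] = 635.33 + 225.196 = 860.526.
Because errors are independent across components, Cov(Tᵢ,Tⱼ) = Cov(Xᵢ,Xⱼ); the off-diagonal part of the true-score variance is the same as above.
True-score variance = [8.3²·0.64 + 2²·11.9²·0.94] + 225.196 = 576.543 + 225.196 = 801.739.
Reliability = 801.739 / 860.526 = 0.932.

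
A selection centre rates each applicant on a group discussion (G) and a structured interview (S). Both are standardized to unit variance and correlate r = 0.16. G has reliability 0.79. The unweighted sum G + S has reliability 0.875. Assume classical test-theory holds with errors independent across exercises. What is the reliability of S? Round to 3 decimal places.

0.920

Var(G+S) = 2 + 2·0.16 = 2.320.
True-score variance = ρ_G + ρ_S + 2·0.16, so 0.875 = (0.79 + ρ_S + 0.32) / 2.320.
ρ_S = 0.875·2.320 − 0.79 − 0.32 = 0.920.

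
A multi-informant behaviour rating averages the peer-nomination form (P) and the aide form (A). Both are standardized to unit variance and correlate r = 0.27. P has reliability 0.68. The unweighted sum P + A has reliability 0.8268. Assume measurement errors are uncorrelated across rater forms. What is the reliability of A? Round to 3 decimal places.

0.880

Var(P+A) = 2 + 2·0.27 = 2.540.
True-score variance = ρ_P + ρ_A + 2·0.27, so 0.8268 = (0.68 + ρ_A + 0.54) / 2.540.
ρ_A = 0.8268·2.540 − 0.68 − 0.54 = 0.880.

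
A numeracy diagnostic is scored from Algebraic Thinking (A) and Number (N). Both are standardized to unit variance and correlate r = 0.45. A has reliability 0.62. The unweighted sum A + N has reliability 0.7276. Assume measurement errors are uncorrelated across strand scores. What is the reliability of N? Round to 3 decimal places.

0.590

Var(A+N) = 2 + 2·0.45 = 2.900.
True-score variance = ρ_A + ρ_N + 2·0.45, so 0.7276 = (0.62 + ρ_N + 0.90) / 2.900.
ρ_N = 0.7276·2.900 − 0.62 − 0.90 = 0.590.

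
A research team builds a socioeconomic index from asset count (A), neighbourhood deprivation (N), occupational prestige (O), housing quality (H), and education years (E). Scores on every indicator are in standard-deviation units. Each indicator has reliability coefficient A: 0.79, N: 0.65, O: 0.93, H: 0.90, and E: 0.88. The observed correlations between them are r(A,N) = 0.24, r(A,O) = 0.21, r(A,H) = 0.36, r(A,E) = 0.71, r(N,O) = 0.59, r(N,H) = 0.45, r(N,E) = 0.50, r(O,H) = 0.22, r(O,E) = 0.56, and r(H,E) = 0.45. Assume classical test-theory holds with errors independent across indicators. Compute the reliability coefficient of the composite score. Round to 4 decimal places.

0.9374

Var(A+N+O+H+E) = 5 + 2·[0.24 + 0.21 + 0.36 + 0.71 + 0.59 + 0.45 + 0.50 + 0.22 + 0.56 + 0.45] = 5 + 8.58 = 13.58.
Under uncorrelated errors the observed covariances equal the true-score covariances, so only the own-variance terms attenuate.
True-score variance = [0.79 + 0.65 + 0.93 + 0.90 + 0.88] + 8.58 = 4.15 + 8.58 = 12.73.
Reliability = 12.73 / 13.58 = 0.9374.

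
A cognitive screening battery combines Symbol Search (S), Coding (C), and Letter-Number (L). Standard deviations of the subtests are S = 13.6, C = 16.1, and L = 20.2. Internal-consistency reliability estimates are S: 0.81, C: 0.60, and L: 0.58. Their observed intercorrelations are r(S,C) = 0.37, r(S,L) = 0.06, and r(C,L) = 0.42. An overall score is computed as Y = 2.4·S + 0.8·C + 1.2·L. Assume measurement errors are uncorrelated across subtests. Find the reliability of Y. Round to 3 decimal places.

Var(Y) = 2.4²·13.6² + 0.8²·16.1² + 1.2²·20.2² + 2·[1.92·13.6·16.1·0.37 + 2.88·13.6·20.2·0.06 + 0.96·16.1·20.2·0.42] = 1818.84 + 668.299 = 2487.14.
Under uncorrelated errors the observed covariances equal the true-score covariances, so only the own-variance terms attenuate.
True-score variance = [2.4²·13.6²·0.81 + 0.8²·16.1²·0.60 + 1.2²·20.2²·0.58] + 668.299 = 1303.28 + 668.299 = 1971.58.
Reliability = 1971.58 / 2487.14 = 0.793.

0.793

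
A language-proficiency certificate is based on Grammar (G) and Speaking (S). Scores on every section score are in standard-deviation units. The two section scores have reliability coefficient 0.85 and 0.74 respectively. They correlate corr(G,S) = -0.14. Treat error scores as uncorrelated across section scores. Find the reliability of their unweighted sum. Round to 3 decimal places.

0.762

Var(G+S) = 2 + 2·[(-0.14)] = 2 − 0.28 = 1.72.
Because errors are independent across components, Cov(Tᵢ,Tⱼ) = Cov(Xᵢ,Xⱼ); the off-diagonal part of the true-score variance is the same as above.
True-score variance = [0.85 + 0.74] − 0.28 = 1.59 − 0.28 = 1.31.
Reliability = 1.31 / 1.72 = 0.762.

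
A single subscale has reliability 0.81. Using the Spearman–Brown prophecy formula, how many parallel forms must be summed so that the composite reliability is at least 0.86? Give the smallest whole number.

2

k ≥ ρ*(1−ρ₁)/(ρ₁(1−ρ*)) = 0.86·0.19 / (0.81·0.14) = 1.441.
Smallest integer k = 2.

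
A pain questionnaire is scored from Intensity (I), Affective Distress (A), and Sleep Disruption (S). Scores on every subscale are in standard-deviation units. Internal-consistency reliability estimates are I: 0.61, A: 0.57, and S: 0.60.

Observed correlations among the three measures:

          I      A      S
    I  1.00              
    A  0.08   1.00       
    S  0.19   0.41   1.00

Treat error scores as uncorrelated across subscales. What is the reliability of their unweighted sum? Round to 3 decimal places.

Var(I+A+S) = 3 + 2·[0.08 + 0.19 + 0.41] = 3 + 1.36 = 4.36.
With uncorrelated errors the cross-covariances are all true-score covariance, so they carry over unchanged; only the diagonal terms shrink to ρᵢσᵢ².
True-score variance = [0.61 + 0.57 + 0.60] + 1.36 = 1.78 + 1.36 = 3.14.
Reliability = 3.14 / 4.36 = 0.720.

0.720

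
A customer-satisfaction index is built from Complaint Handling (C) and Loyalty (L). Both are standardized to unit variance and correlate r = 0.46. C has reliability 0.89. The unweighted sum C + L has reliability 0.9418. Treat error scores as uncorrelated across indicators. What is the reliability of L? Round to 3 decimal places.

0.940

Var(C+L) = 2 + 2·0.46 = 2.920.
True-score variance = ρ_C + ρ_L + 2·0.46, so 0.9418 = (0.89 + ρ_L + 0.92) / 2.920.
ρ_L = 0.9418·2.920 − 0.89 − 0.92 = 0.940.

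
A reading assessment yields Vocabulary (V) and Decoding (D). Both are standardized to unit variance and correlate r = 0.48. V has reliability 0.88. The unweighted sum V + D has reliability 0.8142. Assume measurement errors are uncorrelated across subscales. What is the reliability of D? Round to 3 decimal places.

0.570

Var(V+D) = 2 + 2·0.48 = 2.960.
True-score variance = ρ_V + ρ_D + 2·0.48, so 0.8142 = (0.88 + ρ_D + 0.96) / 2.960.
ρ_D = 0.8142·2.960 − 0.88 − 0.96 = 0.570.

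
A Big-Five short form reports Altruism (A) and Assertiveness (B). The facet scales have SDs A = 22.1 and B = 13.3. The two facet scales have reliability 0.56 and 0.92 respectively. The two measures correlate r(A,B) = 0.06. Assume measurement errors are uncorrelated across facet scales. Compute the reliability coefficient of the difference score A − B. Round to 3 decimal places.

Var(A−B) = 22.1² + 13.3² − 2·22.1·13.3·0.06 = 665.3 − 35.2716 = 630.028.
Because errors are independent across components, Cov(Tᵢ,Tⱼ) = Cov(Xᵢ,Xⱼ); the off-diagonal part of the true-score variance is the same as above.
True-score variance = [22.1²·0.56 + 13.3²·0.92] − 35.2716 = 436.248 − 35.2716 = 400.977.
Reliability = 400.977 / 630.028 = 0.636.

0.636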